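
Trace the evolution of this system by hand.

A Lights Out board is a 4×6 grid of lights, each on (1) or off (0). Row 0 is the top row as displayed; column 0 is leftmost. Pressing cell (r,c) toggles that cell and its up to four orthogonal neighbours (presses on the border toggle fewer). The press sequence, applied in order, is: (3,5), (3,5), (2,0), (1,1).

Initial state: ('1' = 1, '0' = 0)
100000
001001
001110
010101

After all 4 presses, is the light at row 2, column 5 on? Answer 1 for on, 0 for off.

0

k=0  100000
001001
001110
010101
k=1  100000
001001
001111
010110
k=2  100000
001001
001110
010101
k=3  100000
101001
111110
110101
k=4  110000
010001
101110
110101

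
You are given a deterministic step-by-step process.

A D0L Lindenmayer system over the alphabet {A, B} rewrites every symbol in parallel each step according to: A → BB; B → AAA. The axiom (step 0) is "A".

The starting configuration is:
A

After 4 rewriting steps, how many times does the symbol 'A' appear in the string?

36

step 0: A
step 1: BB
step 2: AAAAAA
step 3: BBBBBBBBBBBB
step 4: AAAAAAAAAAAAAAAAAAAAAAAAAAAAAAAAAAAA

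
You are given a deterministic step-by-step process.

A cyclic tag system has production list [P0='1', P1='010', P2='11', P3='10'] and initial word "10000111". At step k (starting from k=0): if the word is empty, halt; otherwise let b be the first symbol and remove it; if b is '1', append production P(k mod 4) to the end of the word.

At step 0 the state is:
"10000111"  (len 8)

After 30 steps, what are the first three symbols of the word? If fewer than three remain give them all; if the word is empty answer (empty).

110

0) "10000111"  (len 8)
1) "00001111"  (len 8)
2) "0001111"  (len 7)
3) "001111"  (len 6)
4) "01111"  (len 5)
5) "1111"  (len 4)
6) "111010"  (len 6)
7) "1101011"  (len 7)
8) "10101110"  (len 8)
9) "01011101"  (len 8)
10) "1011101"  (len 7)
11) "01110111"  (len 8)
12) "1110111"  (len 7)
13) "1101111"  (len 7)
14) "101111010"  (len 9)
15) "0111101011"  (len 10)
16) "111101011"  (len 9)
17) "111010111"  (len 9)
18) "11010111010"  (len 11)
19) "101011101011"  (len 12)
20) "0101110101110"  (len 13)
21) "101110101110"  (len 12)
22) "01110101110010"  (len 14)
23) "1110101110010"  (len 13)
24) "11010111001010"  (len 14)
25) "10101110010101"  (len 14)
26) "0101110010101010"  (len 16)
27) "101110010101010"  (len 15)
28) "0111001010101010"  (len 16)
29) "111001010101010"  (len 15)
30) "11001010101010010"  (len 17)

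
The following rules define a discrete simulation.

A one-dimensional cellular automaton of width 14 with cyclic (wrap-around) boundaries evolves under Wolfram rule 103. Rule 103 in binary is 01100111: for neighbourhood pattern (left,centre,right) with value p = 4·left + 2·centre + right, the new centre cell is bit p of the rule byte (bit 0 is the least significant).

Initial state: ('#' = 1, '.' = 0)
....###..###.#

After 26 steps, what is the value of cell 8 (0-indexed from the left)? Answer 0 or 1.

0

gen 0: ....###..###.#
gen 1: .###..#.#..###
gen 2: #..#.####.#..#
gen 3: #.###...###.#.
gen 4: ##..#.##..####
gen 5: .#.###.#.#....
gen 6: ###..#####.###
gen 7: ..#.#....##...
gen 8: #####.###.#.##
gen 9: ....##..####..
gen 10: ####.#.#...#.#
gen 11: ...#####.####.
gen 12: ###....##...#.
gen 13: ..#.###.#.####
gen 14: .###..####...#
gen 15: #..#.#...#.###
gen 16: #.####.####...
gen 17: ##...##...#.##
gen 18: .#.##.#.####..
gen 19: ###.####...#.#
gen 20: ..##...#.####.
gen 21: ##.#.####...#.
gen 22: .####...#.####
gen 23: #...#.####...#
gen 24: #.####...#.##.
gen 25: ##...#.####.##
gen 26: .#.####...##..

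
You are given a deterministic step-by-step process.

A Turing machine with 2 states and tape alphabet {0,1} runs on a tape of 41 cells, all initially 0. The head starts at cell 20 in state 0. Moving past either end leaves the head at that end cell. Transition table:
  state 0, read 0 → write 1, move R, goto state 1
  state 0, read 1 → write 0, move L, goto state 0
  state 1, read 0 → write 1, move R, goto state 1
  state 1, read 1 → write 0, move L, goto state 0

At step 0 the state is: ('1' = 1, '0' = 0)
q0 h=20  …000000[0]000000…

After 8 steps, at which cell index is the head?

k=0  q0 h=20  …000000[0]000000…
k=1  q1 h=21  …000001[0]000000…
k=2  q1 h=22  …000011[0]000000…
k=3  q1 h=23  …000111[0]000000…
k=4  q1 h=24  …001111[0]000000…
k=5  q1 h=25  …011111[0]000000…
k=6  q1 h=26  …111111[0]000000…
k=7  q1 h=27  …111111[0]000000…
k=8  q1 h=28  …111111[0]000000…

28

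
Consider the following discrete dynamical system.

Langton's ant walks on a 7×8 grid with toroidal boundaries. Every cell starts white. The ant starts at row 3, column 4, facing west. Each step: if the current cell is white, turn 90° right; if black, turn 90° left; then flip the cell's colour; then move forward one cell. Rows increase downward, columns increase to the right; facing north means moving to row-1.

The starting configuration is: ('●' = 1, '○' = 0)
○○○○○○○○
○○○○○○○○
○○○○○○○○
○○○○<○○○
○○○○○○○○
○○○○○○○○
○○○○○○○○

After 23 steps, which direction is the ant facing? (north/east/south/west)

t=0: ○○○○○○○○
○○○○○○○○
○○○○○○○○
○○○○<○○○
○○○○○○○○
○○○○○○○○
○○○○○○○○
t=1: ○○○○○○○○
○○○○○○○○
○○○○^○○○
○○○○●○○○
○○○○○○○○
○○○○○○○○
○○○○○○○○
t=2: ○○○○○○○○
○○○○○○○○
○○○○●>○○
○○○○●○○○
○○○○○○○○
○○○○○○○○
○○○○○○○○
t=3: ○○○○○○○○
○○○○○○○○
○○○○●●○○
○○○○●v○○
○○○○○○○○
○○○○○○○○
○○○○○○○○
t=4: ○○○○○○○○
○○○○○○○○
○○○○●●○○
○○○○<●○○
○○○○○○○○
○○○○○○○○
○○○○○○○○
t=5: ○○○○○○○○
○○○○○○○○
○○○○●●○○
○○○○○●○○
○○○○v○○○
○○○○○○○○
○○○○○○○○
t=6: ○○○○○○○○
○○○○○○○○
○○○○●●○○
○○○○○●○○
○○○<●○○○
○○○○○○○○
○○○○○○○○
t=7: ○○○○○○○○
○○○○○○○○
○○○○●●○○
○○○^○●○○
○○○●●○○○
○○○○○○○○
○○○○○○○○
t=8: ○○○○○○○○
○○○○○○○○
○○○○●●○○
○○○●>●○○
○○○●●○○○
○○○○○○○○
○○○○○○○○
t=9: ○○○○○○○○
○○○○○○○○
○○○○●●○○
○○○●●●○○
○○○●v○○○
○○○○○○○○
○○○○○○○○
t=10: ○○○○○○○○
○○○○○○○○
○○○○●●○○
○○○●●●○○
○○○●○>○○
○○○○○○○○
○○○○○○○○
t=11: ○○○○○○○○
○○○○○○○○
○○○○●●○○
○○○●●●○○
○○○●○●○○
○○○○○v○○
○○○○○○○○
t=12: ○○○○○○○○
○○○○○○○○
○○○○●●○○
○○○●●●○○
○○○●○●○○
○○○○<●○○
○○○○○○○○
t=13: ○○○○○○○○
○○○○○○○○
○○○○●●○○
○○○●●●○○
○○○●^●○○
○○○○●●○○
○○○○○○○○
t=14: ○○○○○○○○
○○○○○○○○
○○○○●●○○
○○○●●●○○
○○○●●>○○
○○○○●●○○
○○○○○○○○
t=15: ○○○○○○○○
○○○○○○○○
○○○○●●○○
○○○●●^○○
○○○●●○○○
○○○○●●○○
○○○○○○○○
t=16: ○○○○○○○○
○○○○○○○○
○○○○●●○○
○○○●<○○○
○○○●●○○○
○○○○●●○○
○○○○○○○○
t=17: ○○○○○○○○
○○○○○○○○
○○○○●●○○
○○○●○○○○
○○○●v○○○
○○○○●●○○
○○○○○○○○
t=18: ○○○○○○○○
○○○○○○○○
○○○○●●○○
○○○●○○○○
○○○●○>○○
○○○○●●○○
○○○○○○○○
t=19: ○○○○○○○○
○○○○○○○○
○○○○●●○○
○○○●○○○○
○○○●○●○○
○○○○●v○○
○○○○○○○○
t=20: ○○○○○○○○
○○○○○○○○
○○○○●●○○
○○○●○○○○
○○○●○●○○
○○○○●○>○
○○○○○○○○
t=21: ○○○○○○○○
○○○○○○○○
○○○○●●○○
○○○●○○○○
○○○●○●○○
○○○○●○●○
○○○○○○v○
t=22: ○○○○○○○○
○○○○○○○○
○○○○●●○○
○○○●○○○○
○○○●○●○○
○○○○●○●○
○○○○○<●○
t=23: ○○○○○○○○
○○○○○○○○
○○○○●●○○
○○○●○○○○
○○○●○●○○
○○○○●^●○
○○○○○●●○

north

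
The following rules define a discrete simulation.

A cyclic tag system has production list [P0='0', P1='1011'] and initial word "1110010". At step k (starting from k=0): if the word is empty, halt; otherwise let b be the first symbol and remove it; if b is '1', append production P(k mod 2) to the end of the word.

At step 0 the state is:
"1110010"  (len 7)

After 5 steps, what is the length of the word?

8

0) "1110010"  (len 7)
1) "1100100"  (len 7)
2) "1001001011"  (len 10)
3) "0010010110"  (len 10)
4) "010010110"  (len 9)
5) "10010110"  (len 8)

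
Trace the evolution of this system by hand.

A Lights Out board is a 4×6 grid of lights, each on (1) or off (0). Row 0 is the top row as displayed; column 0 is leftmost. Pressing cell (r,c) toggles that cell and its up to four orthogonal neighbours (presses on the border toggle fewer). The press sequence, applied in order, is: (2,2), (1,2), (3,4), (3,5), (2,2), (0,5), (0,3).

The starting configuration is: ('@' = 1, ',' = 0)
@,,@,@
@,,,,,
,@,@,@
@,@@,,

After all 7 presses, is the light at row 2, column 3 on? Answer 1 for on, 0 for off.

k=0  @,,@,@
@,,,,,
,@,@,@
@,@@,,
k=1  @,,@,@
@,@,,,
,,@,,@
@,,@,,
k=2  @,@@,@
@@,@,,
,,,,,@
@,,@,,
k=3  @,@@,@
@@,@,,
,,,,@@
@,,,@@
k=4  @,@@,@
@@,@,,
,,,,@,
@,,,,,
k=5  @,@@,@
@@@@,,
,@@@@,
@,@,,,
k=6  @,@@@,
@@@@,@
,@@@@,
@,@,,,
k=7  @,,,,,
@@@,,@
,@@@@,
@,@,,,

1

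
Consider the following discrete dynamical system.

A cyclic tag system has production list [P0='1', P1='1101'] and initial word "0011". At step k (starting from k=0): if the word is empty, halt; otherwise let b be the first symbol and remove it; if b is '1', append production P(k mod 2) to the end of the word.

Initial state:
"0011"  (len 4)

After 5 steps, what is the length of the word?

gen 0: "0011"  (len 4)
gen 1: "011"  (len 3)
gen 2: "11"  (len 2)
gen 3: "11"  (len 2)
gen 4: "11101"  (len 5)
gen 5: "11011"  (len 5)

5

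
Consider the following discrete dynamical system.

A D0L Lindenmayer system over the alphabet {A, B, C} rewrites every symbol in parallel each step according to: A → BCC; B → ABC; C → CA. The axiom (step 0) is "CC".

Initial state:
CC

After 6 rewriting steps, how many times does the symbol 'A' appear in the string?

0) CC
1) CACA
2) CABCCCABCC
3) CABCCABCCACACABCCABCCACA
4) CABCCABCCACABCCABCCACABCCCABCCCABCCABCCACABCCABCCACABCCCABCC
5) CABCCABCCACABCCABCCACABCCCABCCABCCACABCCABCCACABCCCABCCABC…BCCACABCCCABCCABCCACABCCABCCACABCCCABCCABCCACACABCCABCCACA  (len 148)
6) CABCCABCCACABCCABCCACABCCCABCCABCCACABCCABCCACABCCCABCCABC…BCCABCCACABCCABCCACABCCCABCCCABCCABCCACABCCABCCACABCCCABCC  (len 368)

104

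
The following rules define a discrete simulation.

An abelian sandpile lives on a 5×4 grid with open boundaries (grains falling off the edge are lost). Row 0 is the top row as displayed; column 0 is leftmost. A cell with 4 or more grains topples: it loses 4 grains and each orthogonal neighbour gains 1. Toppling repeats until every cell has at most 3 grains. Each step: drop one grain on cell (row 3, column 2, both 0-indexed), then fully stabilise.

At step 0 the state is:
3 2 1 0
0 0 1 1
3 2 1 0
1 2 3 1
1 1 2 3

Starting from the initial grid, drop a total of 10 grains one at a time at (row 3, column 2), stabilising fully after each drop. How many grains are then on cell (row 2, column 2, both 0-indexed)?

2

[0] 3 2 1 0
0 0 1 1
3 2 1 0
1 2 3 1
1 1 2 3
[1] 3 2 1 0
0 0 1 1
3 2 2 0
1 3 0 2
1 1 3 3
[2] 3 2 1 0
0 0 1 1
3 2 2 0
1 3 1 2
1 1 3 3
[3] 3 2 1 0
0 0 1 1
3 2 2 0
1 3 2 2
1 1 3 3
[4] 3 2 1 0
0 0 1 1
3 2 2 0
1 3 3 2
1 1 3 3
[5] 3 2 1 0
0 0 1 1
3 3 3 1
2 0 3 0
1 3 1 1
[6] 3 2 1 0
1 1 2 1
0 1 1 2
3 2 1 1
1 3 2 1
[7] 3 2 1 0
1 1 2 1
0 1 1 2
3 2 2 1
1 3 2 1
[8] 3 2 1 0
1 1 2 1
0 1 1 2
3 2 3 1
1 3 2 1
[9] 3 2 1 0
1 1 2 1
0 1 2 2
3 3 0 2
1 3 3 1
[10] 3 2 1 0
1 1 2 1
0 1 2 2
3 3 1 2
1 3 3 1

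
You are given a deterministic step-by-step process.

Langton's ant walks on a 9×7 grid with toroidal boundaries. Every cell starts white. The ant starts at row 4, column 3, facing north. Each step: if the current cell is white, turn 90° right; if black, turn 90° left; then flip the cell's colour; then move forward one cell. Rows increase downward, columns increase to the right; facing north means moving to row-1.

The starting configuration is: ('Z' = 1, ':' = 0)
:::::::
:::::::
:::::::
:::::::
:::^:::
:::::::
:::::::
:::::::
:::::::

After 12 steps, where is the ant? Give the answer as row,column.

4,1

gen 0: :::::::
:::::::
:::::::
:::::::
:::^:::
:::::::
:::::::
:::::::
:::::::
gen 1: :::::::
:::::::
:::::::
:::::::
:::Z>::
:::::::
:::::::
:::::::
:::::::
gen 2: :::::::
:::::::
:::::::
:::::::
:::ZZ::
::::v::
:::::::
:::::::
:::::::
gen 3: :::::::
:::::::
:::::::
:::::::
:::ZZ::
:::<Z::
:::::::
:::::::
:::::::
gen 4: :::::::
:::::::
:::::::
:::::::
:::^Z::
:::ZZ::
:::::::
:::::::
:::::::
gen 5: :::::::
:::::::
:::::::
:::::::
::<:Z::
:::ZZ::
:::::::
:::::::
:::::::
gen 6: :::::::
:::::::
:::::::
::^::::
::Z:Z::
:::ZZ::
:::::::
:::::::
:::::::
gen 7: :::::::
:::::::
:::::::
::Z>:::
::Z:Z::
:::ZZ::
:::::::
:::::::
:::::::
gen 8: :::::::
:::::::
:::::::
::ZZ:::
::ZvZ::
:::ZZ::
:::::::
:::::::
:::::::
gen 9: :::::::
:::::::
:::::::
::ZZ:::
::<ZZ::
:::ZZ::
:::::::
:::::::
:::::::
gen 10: :::::::
:::::::
:::::::
::ZZ:::
:::ZZ::
::vZZ::
:::::::
:::::::
:::::::
gen 11: :::::::
:::::::
:::::::
::ZZ:::
:::ZZ::
:<ZZZ::
:::::::
:::::::
:::::::
gen 12: :::::::
:::::::
:::::::
::ZZ:::
:^:ZZ::
:ZZZZ::
:::::::
:::::::
:::::::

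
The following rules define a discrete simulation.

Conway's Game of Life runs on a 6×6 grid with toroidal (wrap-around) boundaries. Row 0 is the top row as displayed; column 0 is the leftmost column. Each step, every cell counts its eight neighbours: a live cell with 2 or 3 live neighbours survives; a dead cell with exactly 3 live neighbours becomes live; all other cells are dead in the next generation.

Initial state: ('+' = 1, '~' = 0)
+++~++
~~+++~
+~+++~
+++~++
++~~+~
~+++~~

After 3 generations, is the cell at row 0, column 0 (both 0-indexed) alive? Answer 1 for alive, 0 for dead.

1

k=0  +++~++
~~+++~
+~+++~
+++~++
++~~+~
~+++~~
k=1  +~~~~+
~~~~~~
+~~~~~
~~~~~~
~~~~+~
~~~~~~
k=2  ~~~~~~
+~~~~+
~~~~~~
~~~~~~
~~~~~~
~~~~~+
k=3  +~~~~+
~~~~~~
~~~~~~
~~~~~~
~~~~~~
~~~~~~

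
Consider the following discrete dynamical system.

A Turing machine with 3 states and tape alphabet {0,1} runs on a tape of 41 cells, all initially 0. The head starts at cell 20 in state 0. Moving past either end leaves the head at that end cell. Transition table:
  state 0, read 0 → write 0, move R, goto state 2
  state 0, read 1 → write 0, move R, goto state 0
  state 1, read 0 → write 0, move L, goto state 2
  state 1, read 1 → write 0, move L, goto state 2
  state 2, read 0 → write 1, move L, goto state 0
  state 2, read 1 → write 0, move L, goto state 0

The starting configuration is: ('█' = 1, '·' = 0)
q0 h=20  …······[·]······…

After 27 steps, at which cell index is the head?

21

k=0  q0 h=20  …······[·]······…
k=1  q2 h=21  …······[·]······…
k=2  q0 h=20  …······[·]█·····…
k=3  q2 h=21  …······[█]······…
k=4  q0 h=20  …······[·]······…
k=5  q2 h=21  …······[·]······…
k=6  q0 h=20  …······[·]█·····…
k=7  q2 h=21  …······[█]······…
k=8  q0 h=20  …······[·]······…
k=9  q2 h=21  …······[·]······…
k=10  q0 h=20  …······[·]█·····…
k=11  q2 h=21  …······[█]······…
k=12  q0 h=20  …······[·]······…
k=13  q2 h=21  …······[·]······…
k=14  q0 h=20  …······[·]█·····…
k=15  q2 h=21  …······[█]······…
k=16  q0 h=20  …······[·]······…
k=17  q2 h=21  …······[·]······…
k=18  q0 h=20  …······[·]█·····…
k=19  q2 h=21  …······[█]······…
k=20  q0 h=20  …······[·]······…
k=21  q2 h=21  …······[·]······…
k=22  q0 h=20  …······[·]█·····…
k=23  q2 h=21  …······[█]······…
k=24  q0 h=20  …······[·]······…
k=25  q2 h=21  …······[·]······…
k=26  q0 h=20  …······[·]█·····…
k=27  q2 h=21  …······[█]······…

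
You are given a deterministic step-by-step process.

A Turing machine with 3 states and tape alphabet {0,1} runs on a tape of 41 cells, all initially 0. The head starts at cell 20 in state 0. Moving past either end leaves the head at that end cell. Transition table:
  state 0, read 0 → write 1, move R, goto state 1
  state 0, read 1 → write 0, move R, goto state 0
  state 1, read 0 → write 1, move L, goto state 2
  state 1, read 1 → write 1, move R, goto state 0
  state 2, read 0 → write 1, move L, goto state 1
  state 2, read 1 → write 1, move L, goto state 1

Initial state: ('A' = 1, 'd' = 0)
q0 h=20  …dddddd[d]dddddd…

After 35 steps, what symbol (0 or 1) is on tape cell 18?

0) q0 h=20  …dddddd[d]dddddd…
1) q1 h=21  …dddddA[d]dddddd…
2) q2 h=20  …dddddd[A]Addddd…
3) q1 h=19  …dddddd[d]AAdddd…
4) q2 h=18  …dddddd[d]AAAddd…
5) q1 h=17  …dddddd[d]AAAAdd…
6) q2 h=16  …dddddd[d]AAAAAd…
7) q1 h=15  …dddddd[d]AAAAAA…
8) q2 h=14  …dddddd[d]AAAAAA…
9) q1 h=13  …dddddd[d]AAAAAA…
10) q2 h=12  …dddddd[d]AAAAAA…
11) q1 h=11  …dddddd[d]AAAAAA…
12) q2 h=10  …dddddd[d]AAAAAA…
13) q1 h= 9  …dddddd[d]AAAAAA…
14) q2 h= 8  …dddddd[d]AAAAAA…
15) q1 h= 7  …dddddd[d]AAAAAA…
16) q2 h= 6  |dddddd[d]AAAAAA…
17) q1 h= 5  |ddddd[d]AAAAAA…
18) q2 h= 4  |dddd[d]AAAAAA…
19) q1 h= 3  |ddd[d]AAAAAA…
20) q2 h= 2  |dd[d]AAAAAA…
21) q1 h= 1  |d[d]AAAAAA…
22) q2 h= 0  |[d]AAAAAA…
23) q1 h= 0  |[A]AAAAAA…
24) q0 h= 1  |A[A]AAAAAA…
25) q0 h= 2  |Ad[A]AAAAAA…
26) q0 h= 3  |Add[A]AAAAAA…
27) q0 h= 4  |Addd[A]AAAAAA…
28) q0 h= 5  |Adddd[A]AAAAAA…
29) q0 h= 6  |Addddd[A]AAAAAA…
30) q0 h= 7  …dddddd[A]AAAAAA…
31) q0 h= 8  …dddddd[A]AAAAAA…
32) q0 h= 9  …dddddd[A]AAAAAA…
33) q0 h=10  …dddddd[A]AAAAAA…
34) q0 h=11  …dddddd[A]AAAAAA…
35) q0 h=12  …dddddd[A]AAAAAA…

1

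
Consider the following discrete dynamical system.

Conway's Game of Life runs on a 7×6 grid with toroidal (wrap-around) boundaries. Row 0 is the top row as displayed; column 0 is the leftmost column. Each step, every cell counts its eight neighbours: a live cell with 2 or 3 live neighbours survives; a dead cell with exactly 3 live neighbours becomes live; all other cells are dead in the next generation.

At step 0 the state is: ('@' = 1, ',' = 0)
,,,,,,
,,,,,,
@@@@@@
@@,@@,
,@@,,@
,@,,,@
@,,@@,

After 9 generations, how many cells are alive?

[0] ,,,,,,
,,,,,,
@@@@@@
@@,@@,
,@@,,@
,@,,,@
@,,@@,
[1] ,,,,,,
@@@@@@
,,,,,,
,,,,,,
,,,@,@
,@,@,@
@,,,@@
[2] ,,@,,,
@@@@@@
@@@@@@
,,,,,,
@,@,,,
,,@@,,
@,,,@@
[3] ,,@,,,
,,,,,,
,,,,,,
,,,,@,
,@@@,,
@,@@@,
,@@,@@
[4] ,@@@,,
,,,,,,
,,,,,,
,,@@,,
,@,,,@
@,,,,,
@,,,@@
[5] @@@@@@
,,@,,,
,,,,,,
,,@,,,
@@@,,,
,@,,@,
@,@@@@
[6] ,,,,,,
@,@,@@
,,,,,,
,,@,,,
@,@@,,
,,,,@,
,,,,,,
[7] ,,,,,@
,,,,,@
,@,@,@
,@@@,,
,@@@,,
,,,@,,
,,,,,,
[8] ,,,,,,
,,,,,@
,@,@,,
,,,,,,
,@,,@,
,,,@,,
,,,,,,
[9] ,,,,,,
,,,,,,
,,,,,,
,,@,,,
,,,,,,
,,,,,,
,,,,,,

1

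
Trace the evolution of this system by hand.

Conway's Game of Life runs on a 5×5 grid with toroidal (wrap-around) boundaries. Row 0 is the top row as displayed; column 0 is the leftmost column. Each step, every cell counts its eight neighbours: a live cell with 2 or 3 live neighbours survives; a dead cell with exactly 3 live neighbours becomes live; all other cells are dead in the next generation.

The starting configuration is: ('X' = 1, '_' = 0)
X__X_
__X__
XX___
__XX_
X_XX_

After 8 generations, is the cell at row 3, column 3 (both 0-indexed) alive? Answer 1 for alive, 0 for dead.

1

gen 0: X__X_
__X__
XX___
__XX_
X_XX_
gen 1: ___X_
X_X_X
_X_X_
X__X_
_____
gen 2: ___XX
XXX_X
_X_X_
__X_X
____X
gen 3: _XX__
_X___
_____
X_X_X
X___X
gen 4: _XX__
_XX__
XX___
XX_XX
__X_X
gen 5: X____
_____
___X_
___X_
____X
gen 6: _____
_____
_____
___XX
____X
gen 7: _____
_____
_____
___XX
___XX
gen 8: _____
_____
_____
___XX
___XX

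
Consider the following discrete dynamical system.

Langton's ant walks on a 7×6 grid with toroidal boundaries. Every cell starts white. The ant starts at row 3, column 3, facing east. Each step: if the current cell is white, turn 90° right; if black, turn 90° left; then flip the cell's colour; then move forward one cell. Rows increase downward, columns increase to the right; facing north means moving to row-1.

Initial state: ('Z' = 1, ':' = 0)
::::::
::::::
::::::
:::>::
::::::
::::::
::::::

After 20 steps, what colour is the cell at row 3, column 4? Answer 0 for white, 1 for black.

step 0: ::::::
::::::
::::::
:::>::
::::::
::::::
::::::
step 1: ::::::
::::::
::::::
:::Z::
:::v::
::::::
::::::
step 2: ::::::
::::::
::::::
:::Z::
::<Z::
::::::
::::::
step 3: ::::::
::::::
::::::
::^Z::
::ZZ::
::::::
::::::
step 4: ::::::
::::::
::::::
::Z>::
::ZZ::
::::::
::::::
step 5: ::::::
::::::
:::^::
::Z:::
::ZZ::
::::::
::::::
step 6: ::::::
::::::
:::Z>:
::Z:::
::ZZ::
::::::
::::::
step 7: ::::::
::::::
:::ZZ:
::Z:v:
::ZZ::
::::::
::::::
step 8: ::::::
::::::
:::ZZ:
::Z<Z:
::ZZ::
::::::
::::::
step 9: ::::::
::::::
:::^Z:
::ZZZ:
::ZZ::
::::::
::::::
step 10: ::::::
::::::
::<:Z:
::ZZZ:
::ZZ::
::::::
::::::
step 11: ::::::
::^:::
::Z:Z:
::ZZZ:
::ZZ::
::::::
::::::
step 12: ::::::
::Z>::
::Z:Z:
::ZZZ:
::ZZ::
::::::
::::::
step 13: ::::::
::ZZ::
::ZvZ:
::ZZZ:
::ZZ::
::::::
::::::
step 14: ::::::
::ZZ::
::<ZZ:
::ZZZ:
::ZZ::
::::::
::::::
step 15: ::::::
::ZZ::
:::ZZ:
::vZZ:
::ZZ::
::::::
::::::
step 16: ::::::
::ZZ::
:::ZZ:
:::>Z:
::ZZ::
::::::
::::::
step 17: ::::::
::ZZ::
:::^Z:
::::Z:
::ZZ::
::::::
::::::
step 18: ::::::
::ZZ::
::<:Z:
::::Z:
::ZZ::
::::::
::::::
step 19: ::::::
::^Z::
::Z:Z:
::::Z:
::ZZ::
::::::
::::::
step 20: ::::::
:<:Z::
::Z:Z:
::::Z:
::ZZ::
::::::
::::::

1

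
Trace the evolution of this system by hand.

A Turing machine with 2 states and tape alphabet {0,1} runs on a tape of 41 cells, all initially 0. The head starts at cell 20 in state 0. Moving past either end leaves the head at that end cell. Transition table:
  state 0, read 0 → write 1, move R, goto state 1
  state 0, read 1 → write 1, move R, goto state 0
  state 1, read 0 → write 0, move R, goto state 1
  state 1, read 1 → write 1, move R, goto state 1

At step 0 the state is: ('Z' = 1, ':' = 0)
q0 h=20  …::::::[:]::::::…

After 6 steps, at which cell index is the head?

26

0) q0 h=20  …::::::[:]::::::…
1) q1 h=21  …:::::Z[:]::::::…
2) q1 h=22  …::::Z:[:]::::::…
3) q1 h=23  …:::Z::[:]::::::…
4) q1 h=24  …::Z:::[:]::::::…
5) q1 h=25  …:Z::::[:]::::::…
6) q1 h=26  …Z:::::[:]::::::…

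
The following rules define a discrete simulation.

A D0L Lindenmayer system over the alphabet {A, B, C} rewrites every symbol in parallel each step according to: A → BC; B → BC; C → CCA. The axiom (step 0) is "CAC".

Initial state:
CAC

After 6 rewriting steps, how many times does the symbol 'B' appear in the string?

144

gen 0: CAC
gen 1: CCABCCCA
gen 2: CCACCABCBCCCACCACCABC
gen 3: CCACCABCCCACCABCBCCCABCCCACCACCABCCCACCABCCCACCABCBCCCA
gen 4: CCACCABCCCACCABCBCCCACCACCABCCCACCABCBCCCABCCCACCACCABCBCC…CCACCACCABCCCACCABCBCCCACCACCABCCCACCABCBCCCABCCCACCACCABC  (len 144)
gen 5: CCACCABCCCACCABCBCCCACCACCABCCCACCABCBCCCABCCCACCACCABCCCA…ACCABCBCCCABCCCACCACCABCBCCCACCACCABCCCACCABCCCACCABCBCCCA  (len 377)
gen 6: CCACCABCCCACCABCBCCCACCACCABCCCACCABCBCCCABCCCACCACCABCCCA…CCACCACCABCCCACCABCBCCCACCACCABCCCACCABCBCCCABCCCACCACCABC  (len 987)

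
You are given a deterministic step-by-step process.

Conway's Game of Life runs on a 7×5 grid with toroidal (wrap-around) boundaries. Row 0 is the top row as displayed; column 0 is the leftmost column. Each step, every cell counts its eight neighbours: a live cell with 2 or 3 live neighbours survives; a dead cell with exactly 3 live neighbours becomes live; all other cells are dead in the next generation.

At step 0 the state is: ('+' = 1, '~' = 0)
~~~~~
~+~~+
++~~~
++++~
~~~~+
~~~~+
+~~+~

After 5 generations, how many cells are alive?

14

[0] ~~~~~
~+~~+
++~~~
++++~
~~~~+
~~~~+
+~~+~
[1] +~~~+
~+~~~
~~~+~
~~++~
~++~+
+~~++
~~~~+
[2] +~~~+
+~~~+
~~~+~
~+~~+
~+~~~
~++~~
~~~~~
[3] +~~~+
+~~+~
~~~+~
+~+~~
~+~~~
~++~~
++~~~
[4] ~~~~~
+~~+~
~+++~
~++~~
+~~~~
~~+~~
~~+~+
[5] ~~~++
~+~++
+~~++
+~~+~
~~+~~
~+~+~
~~~+~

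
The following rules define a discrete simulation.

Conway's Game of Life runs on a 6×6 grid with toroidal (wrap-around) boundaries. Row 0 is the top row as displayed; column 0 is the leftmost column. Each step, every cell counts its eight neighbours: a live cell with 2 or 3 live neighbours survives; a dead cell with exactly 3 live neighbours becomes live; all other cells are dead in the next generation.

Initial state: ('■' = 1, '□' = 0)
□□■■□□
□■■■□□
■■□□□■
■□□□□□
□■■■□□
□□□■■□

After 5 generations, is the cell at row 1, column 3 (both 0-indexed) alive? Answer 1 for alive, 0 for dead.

t=0: □□■■□□
□■■■□□
■■□□□■
■□□□□□
□■■■□□
□□□■■□
t=1: □■□□□□
□□□■■□
□□□□□■
□□□□□■
□■■■■□
□■□□■□
t=2: □□■■■□
□□□□■□
□□□□□■
■□■■□■
■■■■■■
■■□□■□
t=3: □■■□■□
□□□□■■
■□□■□■
□□□□□□
□□□□□□
□□□□□□
t=4: □□□■■■
□■■□□□
■□□□□■
□□□□□□
□□□□□□
□□□□□□
t=5: □□■■■□
□■■■□□
■■□□□□
□□□□□□
□□□□□□
□□□□■□

1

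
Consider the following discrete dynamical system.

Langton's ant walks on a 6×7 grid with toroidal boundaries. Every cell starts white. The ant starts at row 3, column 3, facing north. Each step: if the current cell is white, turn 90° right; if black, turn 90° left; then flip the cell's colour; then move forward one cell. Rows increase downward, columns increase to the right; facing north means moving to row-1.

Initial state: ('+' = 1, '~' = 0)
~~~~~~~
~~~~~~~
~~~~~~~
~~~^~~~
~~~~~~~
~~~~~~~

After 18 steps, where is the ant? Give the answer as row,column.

gen 0: ~~~~~~~
~~~~~~~
~~~~~~~
~~~^~~~
~~~~~~~
~~~~~~~
gen 1: ~~~~~~~
~~~~~~~
~~~~~~~
~~~+>~~
~~~~~~~
~~~~~~~
gen 2: ~~~~~~~
~~~~~~~
~~~~~~~
~~~++~~
~~~~v~~
~~~~~~~
gen 3: ~~~~~~~
~~~~~~~
~~~~~~~
~~~++~~
~~~<+~~
~~~~~~~
gen 4: ~~~~~~~
~~~~~~~
~~~~~~~
~~~^+~~
~~~++~~
~~~~~~~
gen 5: ~~~~~~~
~~~~~~~
~~~~~~~
~~<~+~~
~~~++~~
~~~~~~~
gen 6: ~~~~~~~
~~~~~~~
~~^~~~~
~~+~+~~
~~~++~~
~~~~~~~
gen 7: ~~~~~~~
~~~~~~~
~~+>~~~
~~+~+~~
~~~++~~
~~~~~~~
gen 8: ~~~~~~~
~~~~~~~
~~++~~~
~~+v+~~
~~~++~~
~~~~~~~
gen 9: ~~~~~~~
~~~~~~~
~~++~~~
~~<++~~
~~~++~~
~~~~~~~
gen 10: ~~~~~~~
~~~~~~~
~~++~~~
~~~++~~
~~v++~~
~~~~~~~
gen 11: ~~~~~~~
~~~~~~~
~~++~~~
~~~++~~
~<+++~~
~~~~~~~
gen 12: ~~~~~~~
~~~~~~~
~~++~~~
~^~++~~
~++++~~
~~~~~~~
gen 13: ~~~~~~~
~~~~~~~
~~++~~~
~+>++~~
~++++~~
~~~~~~~
gen 14: ~~~~~~~
~~~~~~~
~~++~~~
~++++~~
~+v++~~
~~~~~~~
gen 15: ~~~~~~~
~~~~~~~
~~++~~~
~++++~~
~+~>+~~
~~~~~~~
gen 16: ~~~~~~~
~~~~~~~
~~++~~~
~++^+~~
~+~~+~~
~~~~~~~
gen 17: ~~~~~~~
~~~~~~~
~~++~~~
~+<~+~~
~+~~+~~
~~~~~~~
gen 18: ~~~~~~~
~~~~~~~
~~++~~~
~+~~+~~
~+v~+~~
~~~~~~~

4,2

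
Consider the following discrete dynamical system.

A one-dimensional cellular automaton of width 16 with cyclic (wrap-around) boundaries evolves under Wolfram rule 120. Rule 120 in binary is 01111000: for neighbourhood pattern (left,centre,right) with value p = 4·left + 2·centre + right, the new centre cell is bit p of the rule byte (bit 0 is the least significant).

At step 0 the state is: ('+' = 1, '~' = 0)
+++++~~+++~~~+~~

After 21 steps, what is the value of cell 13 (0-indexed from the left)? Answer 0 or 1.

k=0  +++++~~+++~~~+~~
k=1  +~~~++~+~++~~~+~
k=2  ~+~~+++~++++~~~+
k=3  +~+~+~+++~~++~~~
k=4  ~+~+~++~++~+++~~
k=5  ~~+~++++++++~++~
k=6  ~~~++~~~~~~+++++
k=7  +~~+++~~~~~+~~~+
k=8  ++~+~++~~~~~+~~+
k=9  ~++~++++~~~~~+~+
k=10  +++++~~++~~~~~+~
k=11  +~~~++~+++~~~~~+
k=12  ++~~++++~++~~~~+
k=13  ~++~+~~+++++~~~+
k=14  ++++~+~+~~~++~~~
k=15  +~~++~+~+~~+++~~
k=16  ~+~+++~+~+~+~++~
k=17  ~~++~++~+~+~++++
k=18  +~++++++~+~++~~+
k=19  +++~~~~++~++++~+
k=20  ~~++~~~++++~~+++
k=21  +~+++~~+~~++~+~+

1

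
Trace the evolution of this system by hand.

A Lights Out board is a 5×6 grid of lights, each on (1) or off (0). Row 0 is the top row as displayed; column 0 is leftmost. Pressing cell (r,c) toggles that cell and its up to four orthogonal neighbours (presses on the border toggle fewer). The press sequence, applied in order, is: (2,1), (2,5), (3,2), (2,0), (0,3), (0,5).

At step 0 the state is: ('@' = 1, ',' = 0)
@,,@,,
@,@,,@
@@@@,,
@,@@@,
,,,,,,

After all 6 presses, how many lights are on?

16

k=0  @,,@,,
@,@,,@
@@@@,,
@,@@@,
,,,,,,
k=1  @,,@,,
@@@,,@
,,,@,,
@@@@@,
,,,,,,
k=2  @,,@,,
@@@,,,
,,,@@@
@@@@@@
,,,,,,
k=3  @,,@,,
@@@,,,
,,@@@@
@,,,@@
,,@,,,
k=4  @,,@,,
,@@,,,
@@@@@@
,,,,@@
,,@,,,
k=5  @,@,@,
,@@@,,
@@@@@@
,,,,@@
,,@,,,
k=6  @,@,,@
,@@@,@
@@@@@@
,,,,@@
,,@,,,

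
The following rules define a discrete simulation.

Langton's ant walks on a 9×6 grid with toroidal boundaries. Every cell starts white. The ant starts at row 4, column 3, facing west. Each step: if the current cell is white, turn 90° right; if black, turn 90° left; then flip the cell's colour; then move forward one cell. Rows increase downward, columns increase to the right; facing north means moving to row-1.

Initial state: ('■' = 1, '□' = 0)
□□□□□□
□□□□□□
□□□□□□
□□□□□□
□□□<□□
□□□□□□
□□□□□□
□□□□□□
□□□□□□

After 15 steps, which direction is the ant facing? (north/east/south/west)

north

t=0: □□□□□□
□□□□□□
□□□□□□
□□□□□□
□□□<□□
□□□□□□
□□□□□□
□□□□□□
□□□□□□
t=1: □□□□□□
□□□□□□
□□□□□□
□□□^□□
□□□■□□
□□□□□□
□□□□□□
□□□□□□
□□□□□□
t=2: □□□□□□
□□□□□□
□□□□□□
□□□■>□
□□□■□□
□□□□□□
□□□□□□
□□□□□□
□□□□□□
t=3: □□□□□□
□□□□□□
□□□□□□
□□□■■□
□□□■v□
□□□□□□
□□□□□□
□□□□□□
□□□□□□
t=4: □□□□□□
□□□□□□
□□□□□□
□□□■■□
□□□<■□
□□□□□□
□□□□□□
□□□□□□
□□□□□□
t=5: □□□□□□
□□□□□□
□□□□□□
□□□■■□
□□□□■□
□□□v□□
□□□□□□
□□□□□□
□□□□□□
t=6: □□□□□□
□□□□□□
□□□□□□
□□□■■□
□□□□■□
□□<■□□
□□□□□□
□□□□□□
□□□□□□
t=7: □□□□□□
□□□□□□
□□□□□□
□□□■■□
□□^□■□
□□■■□□
□□□□□□
□□□□□□
□□□□□□
t=8: □□□□□□
□□□□□□
□□□□□□
□□□■■□
□□■>■□
□□■■□□
□□□□□□
□□□□□□
□□□□□□
t=9: □□□□□□
□□□□□□
□□□□□□
□□□■■□
□□■■■□
□□■v□□
□□□□□□
□□□□□□
□□□□□□
t=10: □□□□□□
□□□□□□
□□□□□□
□□□■■□
□□■■■□
□□■□>□
□□□□□□
□□□□□□
□□□□□□
t=11: □□□□□□
□□□□□□
□□□□□□
□□□■■□
□□■■■□
□□■□■□
□□□□v□
□□□□□□
□□□□□□
t=12: □□□□□□
□□□□□□
□□□□□□
□□□■■□
□□■■■□
□□■□■□
□□□<■□
□□□□□□
□□□□□□
t=13: □□□□□□
□□□□□□
□□□□□□
□□□■■□
□□■■■□
□□■^■□
□□□■■□
□□□□□□
□□□□□□
t=14: □□□□□□
□□□□□□
□□□□□□
□□□■■□
□□■■■□
□□■■>□
□□□■■□
□□□□□□
□□□□□□
t=15: □□□□□□
□□□□□□
□□□□□□
□□□■■□
□□■■^□
□□■■□□
□□□■■□
□□□□□□
□□□□□□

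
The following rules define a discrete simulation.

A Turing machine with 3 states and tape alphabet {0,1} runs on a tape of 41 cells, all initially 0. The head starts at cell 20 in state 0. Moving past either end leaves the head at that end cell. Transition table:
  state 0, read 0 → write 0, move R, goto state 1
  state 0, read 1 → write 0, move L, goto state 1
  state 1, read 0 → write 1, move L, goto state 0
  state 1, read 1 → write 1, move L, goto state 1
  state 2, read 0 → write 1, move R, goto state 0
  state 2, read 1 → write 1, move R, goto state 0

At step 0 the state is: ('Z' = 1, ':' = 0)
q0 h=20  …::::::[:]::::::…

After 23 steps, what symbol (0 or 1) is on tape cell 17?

1

0) q0 h=20  …::::::[:]::::::…
1) q1 h=21  …::::::[:]::::::…
2) q0 h=20  …::::::[:]Z:::::…
3) q1 h=21  …::::::[Z]::::::…
4) q1 h=20  …::::::[:]Z:::::…
5) q0 h=19  …::::::[:]ZZ::::…
6) q1 h=20  …::::::[Z]Z:::::…
7) q1 h=19  …::::::[:]ZZ::::…
8) q0 h=18  …::::::[:]ZZZ:::…
9) q1 h=19  …::::::[Z]ZZ::::…
10) q1 h=18  …::::::[:]ZZZ:::…
11) q0 h=17  …::::::[:]ZZZZ::…
12) q1 h=18  …::::::[Z]ZZZ:::…
13) q1 h=17  …::::::[:]ZZZZ::…
14) q0 h=16  …::::::[:]ZZZZZ:…
15) q1 h=17  …::::::[Z]ZZZZ::…
16) q1 h=16  …::::::[:]ZZZZZ:…
17) q0 h=15  …::::::[:]ZZZZZZ…
18) q1 h=16  …::::::[Z]ZZZZZ:…
19) q1 h=15  …::::::[:]ZZZZZZ…
20) q0 h=14  …::::::[:]ZZZZZZ…
21) q1 h=15  …::::::[Z]ZZZZZZ…
22) q1 h=14  …::::::[:]ZZZZZZ…
23) q0 h=13  …::::::[:]ZZZZZZ…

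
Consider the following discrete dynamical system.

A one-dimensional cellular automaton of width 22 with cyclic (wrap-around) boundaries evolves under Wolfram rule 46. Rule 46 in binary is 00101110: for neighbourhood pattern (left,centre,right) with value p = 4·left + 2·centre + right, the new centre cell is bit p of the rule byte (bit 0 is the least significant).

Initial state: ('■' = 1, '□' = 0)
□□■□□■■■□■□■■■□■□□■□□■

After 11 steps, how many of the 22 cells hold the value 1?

step 0: □□■□□■■■□■□■■■□■□□■□□■
step 1: □■■□■■□□■■■■□□■■□■■□■■
step 2: ■■□■■□□■■□□□□■■□■■□■■□
step 3: ■□■■□□■■□□□□■■□■■□■■□■
step 4: □■■□□■■□□□□■■□■■□■■□■■
step 5: ■■□□■■□□□□■■□■■□■■□■■□
step 6: ■□□■■□□□□■■□■■□■■□■■□■
step 7: □□■■□□□□■■□■■□■■□■■□■■
step 8: □■■□□□□■■□■■□■■□■■□■■□
step 9: ■■□□□□■■□■■□■■□■■□■■□□
step 10: ■□□□□■■□■■□■■□■■□■■□□■
step 11: □□□□■■□■■□■■□■■□■■□□■■

12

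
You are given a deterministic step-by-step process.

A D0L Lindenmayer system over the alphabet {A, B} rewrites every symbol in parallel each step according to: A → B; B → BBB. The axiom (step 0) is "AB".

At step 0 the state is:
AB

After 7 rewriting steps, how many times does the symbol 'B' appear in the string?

[0] AB
[1] BBBB
[2] BBBBBBBBBBBB
[3] BBBBBBBBBBBBBBBBBBBBBBBBBBBBBBBBBBBB
[4] BBBBBBBBBBBBBBBBBBBBBBBBBBBBBBBBBBBBBBBBBBBBBBBBBBBBBBBBBBBBBBBBBBBBBBBBBBBBBBBBBBBBBBBBBBBBBBBBBBBBBBBBBBBB
[5] BBBBBBBBBBBBBBBBBBBBBBBBBBBBBBBBBBBBBBBBBBBBBBBBBBBBBBBBBB…BBBBBBBBBBBBBBBBBBBBBBBBBBBBBBBBBBBBBBBBBBBBBBBBBBBBBBBBBB  (len 324)
[6] BBBBBBBBBBBBBBBBBBBBBBBBBBBBBBBBBBBBBBBBBBBBBBBBBBBBBBBBBB…BBBBBBBBBBBBBBBBBBBBBBBBBBBBBBBBBBBBBBBBBBBBBBBBBBBBBBBBBB  (len 972)
[7] BBBBBBBBBBBBBBBBBBBBBBBBBBBBBBBBBBBBBBBBBBBBBBBBBBBBBBBBBB…BBBBBBBBBBBBBBBBBBBBBBBBBBBBBBBBBBBBBBBBBBBBBBBBBBBBBBBBBB  (len 2916)

2916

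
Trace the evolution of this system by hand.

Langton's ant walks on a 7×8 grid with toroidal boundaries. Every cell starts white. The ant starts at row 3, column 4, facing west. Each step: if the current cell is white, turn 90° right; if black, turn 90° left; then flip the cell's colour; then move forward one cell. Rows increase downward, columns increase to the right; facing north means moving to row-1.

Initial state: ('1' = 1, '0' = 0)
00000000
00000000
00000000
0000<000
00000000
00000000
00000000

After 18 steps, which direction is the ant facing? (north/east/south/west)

east

0) 00000000
00000000
00000000
0000<000
00000000
00000000
00000000
1) 00000000
00000000
0000^000
00001000
00000000
00000000
00000000
2) 00000000
00000000
00001>00
00001000
00000000
00000000
00000000
3) 00000000
00000000
00001100
00001v00
00000000
00000000
00000000
4) 00000000
00000000
00001100
0000<100
00000000
00000000
00000000
5) 00000000
00000000
00001100
00000100
0000v000
00000000
00000000
6) 00000000
00000000
00001100
00000100
000<1000
00000000
00000000
7) 00000000
00000000
00001100
000^0100
00011000
00000000
00000000
8) 00000000
00000000
00001100
0001>100
00011000
00000000
00000000
9) 00000000
00000000
00001100
00011100
0001v000
00000000
00000000
10) 00000000
00000000
00001100
00011100
00010>00
00000000
00000000
11) 00000000
00000000
00001100
00011100
00010100
00000v00
00000000
12) 00000000
00000000
00001100
00011100
00010100
0000<100
00000000
13) 00000000
00000000
00001100
00011100
0001^100
00001100
00000000
14) 00000000
00000000
00001100
00011100
00011>00
00001100
00000000
15) 00000000
00000000
00001100
00011^00
00011000
00001100
00000000
16) 00000000
00000000
00001100
0001<000
00011000
00001100
00000000
17) 00000000
00000000
00001100
00010000
0001v000
00001100
00000000
18) 00000000
00000000
00001100
00010000
00010>00
00001100
00000000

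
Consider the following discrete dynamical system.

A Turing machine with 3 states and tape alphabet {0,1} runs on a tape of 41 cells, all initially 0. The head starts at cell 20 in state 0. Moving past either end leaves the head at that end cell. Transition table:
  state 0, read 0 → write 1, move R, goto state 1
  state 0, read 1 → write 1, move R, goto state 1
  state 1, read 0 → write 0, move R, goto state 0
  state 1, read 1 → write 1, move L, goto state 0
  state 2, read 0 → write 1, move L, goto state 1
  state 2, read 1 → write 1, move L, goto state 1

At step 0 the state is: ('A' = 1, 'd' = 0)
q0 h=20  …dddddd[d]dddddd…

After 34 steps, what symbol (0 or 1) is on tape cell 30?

0) q0 h=20  …dddddd[d]dddddd…
1) q1 h=21  …dddddA[d]dddddd…
2) q0 h=22  …ddddAd[d]dddddd…
3) q1 h=23  …dddAdA[d]dddddd…
4) q0 h=24  …ddAdAd[d]dddddd…
5) q1 h=25  …dAdAdA[d]dddddd…
6) q0 h=26  …AdAdAd[d]dddddd…
7) q1 h=27  …dAdAdA[d]dddddd…
8) q0 h=28  …AdAdAd[d]dddddd…
9) q1 h=29  …dAdAdA[d]dddddd…
10) q0 h=30  …AdAdAd[d]dddddd…
11) q1 h=31  …dAdAdA[d]dddddd…
12) q0 h=32  …AdAdAd[d]dddddd…
13) q1 h=33  …dAdAdA[d]dddddd…
14) q0 h=34  …AdAdAd[d]dddddd|
15) q1 h=35  …dAdAdA[d]ddddd|
16) q0 h=36  …AdAdAd[d]dddd|
17) q1 h=37  …dAdAdA[d]ddd|
18) q0 h=38  …AdAdAd[d]dd|
19) q1 h=39  …dAdAdA[d]d|
20) q0 h=40  …AdAdAd[d]|
21) q1 h=40  …AdAdAd[A]|
22) q0 h=39  …dAdAdA[d]A|
23) q1 h=40  …AdAdAA[A]|
24) q0 h=39  …dAdAdA[A]A|
25) q1 h=40  …AdAdAA[A]|
26) q0 h=39  …dAdAdA[A]A|
27) q1 h=40  …AdAdAA[A]|
28) q0 h=39  …dAdAdA[A]A|
29) q1 h=40  …AdAdAA[A]|
30) q0 h=39  …dAdAdA[A]A|
31) q1 h=40  …AdAdAA[A]|
32) q0 h=39  …dAdAdA[A]A|
33) q1 h=40  …AdAdAA[A]|
34) q0 h=39  …dAdAdA[A]A|

1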